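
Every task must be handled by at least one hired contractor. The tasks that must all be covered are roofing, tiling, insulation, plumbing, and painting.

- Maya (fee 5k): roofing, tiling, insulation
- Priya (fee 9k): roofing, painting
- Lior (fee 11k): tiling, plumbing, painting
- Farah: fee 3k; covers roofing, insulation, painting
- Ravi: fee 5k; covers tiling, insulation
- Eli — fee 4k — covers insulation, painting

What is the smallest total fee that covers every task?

The greedy cost-per-new-task heuristic would pick Farah, Maya, and Lior for 19, but a cheaper cover exists.
Choose Lior and Farah: together they cover roofing, tiling, insulation, plumbing, painting — every task.
Total fee: 11 + 3 = 14.
No cover costs less than 14.

14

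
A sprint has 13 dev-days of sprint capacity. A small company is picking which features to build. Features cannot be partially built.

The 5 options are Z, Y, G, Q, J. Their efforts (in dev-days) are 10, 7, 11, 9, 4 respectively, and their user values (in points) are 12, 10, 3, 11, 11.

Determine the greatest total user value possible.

22

Allowing fractional choices, the relaxed optimum would be about 23.4, but features are indivisible.
Z: effort 10 ≤ 13, user value 12.
Y + J: effort 7 + 4 = 11 ≤ 13, user value 10 + 11 = 21.
Q + J: effort 9 + 4 = 13 ≤ 13, user value 11 + 11 = 22.
Best is Q and J with total user value 22.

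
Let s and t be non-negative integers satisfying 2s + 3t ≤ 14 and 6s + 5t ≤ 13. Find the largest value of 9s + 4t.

(s,t)=(2,0) is feasible, giving 18.
(s,t)=(1,1) is feasible, giving 13.
(s,t)=(1,0) is feasible, giving 9.
The best lattice point is (2,0), giving 18.

18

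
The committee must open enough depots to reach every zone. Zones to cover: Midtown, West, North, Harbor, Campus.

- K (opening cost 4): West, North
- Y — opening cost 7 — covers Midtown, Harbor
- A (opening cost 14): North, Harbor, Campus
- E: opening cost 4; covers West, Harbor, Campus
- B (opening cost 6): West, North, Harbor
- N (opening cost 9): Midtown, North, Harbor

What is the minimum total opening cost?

This is an integer covering problem.
The greedy cost-per-new-zone heuristic would pick E, K, and Y for 15, but a cheaper cover exists.
Choose E and N: together they cover Midtown, West, North, Harbor, Campus — every zone.
Total opening cost: 4 + 9 = 13.
No cover costs less than 13.

13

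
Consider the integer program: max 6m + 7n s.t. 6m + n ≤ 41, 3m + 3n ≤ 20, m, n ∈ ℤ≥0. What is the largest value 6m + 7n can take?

(m,n)=(0,6): 6·0+1·6=6≤41, 3·0+3·6=18≤20, objective 42.
(m,n)=(1,5): 6·1+1·5=11≤41, 3·1+3·5=18≤20, objective 41.
(m,n)=(0,5): 6·0+1·5=5≤41, 3·0+3·5=15≤20, objective 35.
The best lattice point is (0,6), giving 42.

42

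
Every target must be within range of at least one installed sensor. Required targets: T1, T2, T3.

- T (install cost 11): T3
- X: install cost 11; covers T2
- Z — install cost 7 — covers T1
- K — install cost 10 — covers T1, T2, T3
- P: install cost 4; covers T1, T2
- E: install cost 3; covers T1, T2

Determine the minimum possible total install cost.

10

The greedy cost-per-new-target heuristic would pick E and K for 13, but a cheaper cover exists.
K alone covers T1, T2, T3 — every target.
Total install cost: 10.
No cover costs less than 10.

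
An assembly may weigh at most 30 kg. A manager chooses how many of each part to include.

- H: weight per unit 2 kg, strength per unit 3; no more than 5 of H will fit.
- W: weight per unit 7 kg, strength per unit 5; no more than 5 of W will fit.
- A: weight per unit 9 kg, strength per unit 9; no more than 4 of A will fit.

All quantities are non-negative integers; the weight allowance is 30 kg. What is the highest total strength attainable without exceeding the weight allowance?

33

Take 5×H and 2×A: weight 28 ≤ 30, strength 5·3 + 2·9 = 33.
H has the best ratio (3/2) and is taken to its limit of 5; remaining capacity is filled optimally with the others.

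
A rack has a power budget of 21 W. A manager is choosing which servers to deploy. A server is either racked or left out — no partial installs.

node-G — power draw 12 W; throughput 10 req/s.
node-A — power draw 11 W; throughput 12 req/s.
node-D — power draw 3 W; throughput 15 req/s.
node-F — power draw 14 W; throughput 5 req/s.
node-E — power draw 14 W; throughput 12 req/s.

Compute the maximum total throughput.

27

Allowing fractional choices, the relaxed optimum would be about 33.0, but servers are indivisible.
node-A + node-D: power draw 11 + 3 = 14 ≤ 21, throughput 12 + 15 = 27.
node-D + node-E: power draw 3 + 14 = 17 ≤ 21, throughput 15 + 12 = 27.
The maximum throughput is 27; one optimal choice is node-A and node-D.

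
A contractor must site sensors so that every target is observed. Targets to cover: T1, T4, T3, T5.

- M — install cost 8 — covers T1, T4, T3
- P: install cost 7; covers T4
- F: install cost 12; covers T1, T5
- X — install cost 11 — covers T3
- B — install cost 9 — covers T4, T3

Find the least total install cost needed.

20

Choose M and F: together they cover T1, T4, T3, T5 — every target.
Total install cost: 8 + 12 = 20.
No cover costs less than 20.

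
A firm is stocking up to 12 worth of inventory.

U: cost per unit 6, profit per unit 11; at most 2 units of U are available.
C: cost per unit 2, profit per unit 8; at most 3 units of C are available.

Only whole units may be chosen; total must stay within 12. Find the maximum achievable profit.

35

1×U and 2×C: cost 10 ≤ 12, profit 1·11 + 2·8 = 27.
1×U and 3×C: cost 12 ≤ 12, profit 1·11 + 3·8 = 35.
Best is 35.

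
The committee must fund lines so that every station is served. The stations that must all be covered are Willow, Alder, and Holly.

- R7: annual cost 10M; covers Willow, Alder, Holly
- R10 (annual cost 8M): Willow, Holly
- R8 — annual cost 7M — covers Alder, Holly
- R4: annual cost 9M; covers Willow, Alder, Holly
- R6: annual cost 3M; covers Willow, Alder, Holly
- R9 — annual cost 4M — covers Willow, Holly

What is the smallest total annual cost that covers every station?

3

R6 alone covers Willow, Alder, Holly — every station.
Total annual cost: 3.
No cover costs less than 3.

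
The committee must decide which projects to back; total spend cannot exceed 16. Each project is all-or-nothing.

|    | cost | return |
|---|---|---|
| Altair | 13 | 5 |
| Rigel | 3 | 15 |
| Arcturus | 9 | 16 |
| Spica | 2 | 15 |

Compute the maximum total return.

46

Treat it as a binary knapsack problem.
Allowing fractional choices, the relaxed optimum would be about 46.8, but projects are indivisible.
Arcturus + Spica: cost 9 + 2 = 11 ≤ 16, return 16 + 15 = 31.
Rigel + Arcturus + Spica: cost 3 + 9 + 2 = 14 ≤ 16, return 15 + 16 + 15 = 46.
Best is Rigel, Arcturus, and Spica with total return 46.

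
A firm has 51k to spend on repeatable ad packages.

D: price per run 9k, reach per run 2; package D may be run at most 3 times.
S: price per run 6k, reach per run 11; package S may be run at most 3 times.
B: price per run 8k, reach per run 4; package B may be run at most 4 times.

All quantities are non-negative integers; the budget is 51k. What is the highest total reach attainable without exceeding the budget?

3×S and 4×B: price 50 ≤ 51, reach 3·11 + 4·4 = 49.
1×D, 3×S, and 3×B: price 51 ≤ 51, reach 1·2 + 3·11 + 3·4 = 47.
Best is 49.

49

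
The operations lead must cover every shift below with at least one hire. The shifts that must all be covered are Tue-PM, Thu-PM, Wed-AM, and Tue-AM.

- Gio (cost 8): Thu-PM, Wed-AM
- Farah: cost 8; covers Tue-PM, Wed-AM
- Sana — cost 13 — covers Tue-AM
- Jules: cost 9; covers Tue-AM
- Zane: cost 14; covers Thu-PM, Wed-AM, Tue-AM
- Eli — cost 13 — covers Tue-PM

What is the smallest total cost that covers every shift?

Choose Farah and Zane: together they cover Tue-PM, Thu-PM, Wed-AM, Tue-AM — every shift.
Total cost: 8 + 14 = 22.

22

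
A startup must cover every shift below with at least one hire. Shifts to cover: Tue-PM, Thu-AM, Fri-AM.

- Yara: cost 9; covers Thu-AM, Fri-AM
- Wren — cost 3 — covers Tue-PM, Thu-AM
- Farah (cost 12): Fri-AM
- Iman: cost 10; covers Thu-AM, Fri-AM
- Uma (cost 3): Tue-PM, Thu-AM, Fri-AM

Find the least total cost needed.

Uma alone covers Tue-PM, Thu-AM, Fri-AM — every shift.
Total cost: 3.
No cover costs less than 3.

3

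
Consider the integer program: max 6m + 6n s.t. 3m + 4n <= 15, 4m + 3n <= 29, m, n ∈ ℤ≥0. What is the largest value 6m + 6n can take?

30

(m,n)=(5,0): 3·5+4·0=15≤15, 4·5+3·0=20≤29, objective 30.
(m,n)=(4,0): 3·4+4·0=12≤15, 4·4+3·0=16≤29, objective 24.
Maximum is 30 at (m,n)=(5,0).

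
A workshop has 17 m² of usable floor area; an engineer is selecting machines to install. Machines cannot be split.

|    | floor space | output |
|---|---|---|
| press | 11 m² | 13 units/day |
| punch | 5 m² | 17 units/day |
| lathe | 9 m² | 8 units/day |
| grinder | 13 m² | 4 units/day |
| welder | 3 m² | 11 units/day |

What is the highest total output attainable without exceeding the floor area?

press + punch: floor space 11 + 5 = 16 ≤ 17, output 13 + 17 = 30.
punch + lathe + welder: floor space 5 + 9 + 3 = 17 ≤ 17, output 17 + 8 + 11 = 36.
punch + welder: floor space 5 + 3 = 8 ≤ 17, output 17 + 11 = 28.
Best is punch, lathe, and welder with total output 36.

36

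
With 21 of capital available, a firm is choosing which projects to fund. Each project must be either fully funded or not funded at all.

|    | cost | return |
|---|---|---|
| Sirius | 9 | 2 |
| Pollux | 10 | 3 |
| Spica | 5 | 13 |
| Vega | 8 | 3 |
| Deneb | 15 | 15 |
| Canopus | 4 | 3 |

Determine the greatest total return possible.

Take Spica and Deneb: cost 5 + 15 = 20 ≤ 21, return 13 + 15 = 28.
No other feasible combination does better.

28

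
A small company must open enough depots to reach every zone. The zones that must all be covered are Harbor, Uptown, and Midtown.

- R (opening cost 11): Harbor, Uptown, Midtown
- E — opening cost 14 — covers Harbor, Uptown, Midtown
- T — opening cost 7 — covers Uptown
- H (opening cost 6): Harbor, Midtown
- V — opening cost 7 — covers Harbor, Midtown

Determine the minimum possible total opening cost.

11

R alone covers Harbor, Uptown, Midtown — every zone.
Total opening cost: 11.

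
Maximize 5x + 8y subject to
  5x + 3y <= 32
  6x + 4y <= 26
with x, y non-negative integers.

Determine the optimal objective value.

48

The continuous relaxation peaks at (0, 6.5) with value 52.00; rounding to a feasible lattice point costs some objective.
(x,y)=(0,6): 5·0+3·6=18≤32, 6·0+4·6=24≤26, objective 48.
(x,y)=(1,5): 5·1+3·5=20≤32, 6·1+4·5=26≤26, objective 45.
The best lattice point is (0,6), giving 48.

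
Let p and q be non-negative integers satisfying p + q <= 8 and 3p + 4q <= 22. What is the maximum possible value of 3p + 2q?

21

Relaxing integrality, the LP optimum is 22.00 at (p,q) = (7.33, 0), which is not an integer point.
(p,q)=(7,0): 1·7+1·0=7≤8, 3·7+4·0=21≤22, objective 21.
(p,q)=(6,1): 1·6+1·1=7≤8, 3·6+4·1=22≤22, objective 20.
(p,q)=(6,0): 1·6+1·0=6≤8, 3·6+4·0=18≤22, objective 18.
No feasible integer point exceeds 21.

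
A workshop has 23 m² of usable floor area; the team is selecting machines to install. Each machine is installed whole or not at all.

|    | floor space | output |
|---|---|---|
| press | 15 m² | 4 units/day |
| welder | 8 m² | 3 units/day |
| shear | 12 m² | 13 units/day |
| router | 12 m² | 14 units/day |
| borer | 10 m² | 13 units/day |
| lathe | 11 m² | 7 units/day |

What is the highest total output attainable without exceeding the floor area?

27

Allowing fractional choices, the relaxed optimum would be about 28.1, but machines are indivisible.
router + borer: floor space 12 + 10 = 22 ≤ 23, output 14 + 13 = 27.
shear + borer: floor space 12 + 10 = 22 ≤ 23, output 13 + 13 = 26.
Best is router and borer with total output 27.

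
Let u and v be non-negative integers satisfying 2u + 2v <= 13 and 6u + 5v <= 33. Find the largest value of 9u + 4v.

(u,v)=(5,0): 2·5+2·0=10≤13, 6·5+5·0=30≤33, objective 45.
(u,v)=(4,1): 2·4+2·1=10≤13, 6·4+5·1=29≤33, objective 40.
(u,v)=(4,0): 2·4+2·0=8≤13, 6·4+5·0=24≤33, objective 36.
No feasible integer point exceeds 45.

45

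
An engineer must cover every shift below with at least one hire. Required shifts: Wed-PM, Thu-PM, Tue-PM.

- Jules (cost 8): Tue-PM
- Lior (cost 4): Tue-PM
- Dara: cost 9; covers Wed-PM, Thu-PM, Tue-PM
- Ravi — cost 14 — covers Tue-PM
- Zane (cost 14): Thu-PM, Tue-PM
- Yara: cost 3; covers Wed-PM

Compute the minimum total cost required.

9

Dara alone covers Wed-PM, Thu-PM, Tue-PM — every shift.
Total cost: 9.
No cover costs less than 9.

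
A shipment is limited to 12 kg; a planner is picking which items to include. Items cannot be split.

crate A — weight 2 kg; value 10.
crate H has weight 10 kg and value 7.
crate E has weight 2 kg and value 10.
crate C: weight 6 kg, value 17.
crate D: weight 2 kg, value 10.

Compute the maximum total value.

Treat it as a binary knapsack problem.
crate A + crate E + crate C: weight 2 + 2 + 6 = 10 ≤ 12, value 10 + 10 + 17 = 37.
crate A + crate E + crate C + crate D: weight 2 + 2 + 6 + 2 = 12 ≤ 12, value 10 + 10 + 17 + 10 = 47.
Best is crate A, crate E, crate C, and crate D with total value 47.

47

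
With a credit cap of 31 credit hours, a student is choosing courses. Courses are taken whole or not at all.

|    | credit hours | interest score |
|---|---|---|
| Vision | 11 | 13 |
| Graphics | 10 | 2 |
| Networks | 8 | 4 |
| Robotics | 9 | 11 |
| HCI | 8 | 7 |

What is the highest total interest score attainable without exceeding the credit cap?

31

Allowing fractional choices, the relaxed optimum would be about 32.5, but courses are indivisible.
Vision + Graphics + Robotics: credit hours 11 + 10 + 9 = 30 ≤ 31, interest score 13 + 2 + 11 = 26.
Vision + Robotics + HCI: credit hours 11 + 9 + 8 = 28 ≤ 31, interest score 13 + 11 + 7 = 31.
Vision + Networks + Robotics: credit hours 11 + 8 + 9 = 28 ≤ 31, interest score 13 + 4 + 11 = 28.
Best is Vision, Robotics, and HCI with total interest score 31.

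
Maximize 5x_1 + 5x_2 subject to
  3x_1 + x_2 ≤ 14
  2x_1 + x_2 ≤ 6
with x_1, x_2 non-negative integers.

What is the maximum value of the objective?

(x_1,x_2)=(0,6): 3·0+1·6=6≤14, 2·0+1·6=6≤6, objective 30.
(x_1,x_2)=(0,5): 3·0+1·5=5≤14, 2·0+1·5=5≤6, objective 25.
No feasible integer point exceeds 30.

30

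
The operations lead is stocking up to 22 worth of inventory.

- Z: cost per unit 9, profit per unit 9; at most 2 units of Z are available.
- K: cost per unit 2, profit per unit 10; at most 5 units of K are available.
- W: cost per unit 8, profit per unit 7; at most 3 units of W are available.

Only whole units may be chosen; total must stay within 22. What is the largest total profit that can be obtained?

K has the best ratio (10/2); taking only K gives at most 5×10 = 50 (stopped by the supply cap of 5).
Mixing does better — 1×Z and 5×K: cost 19 ≤ 22, profit 1·9 + 5·10 = 59.

59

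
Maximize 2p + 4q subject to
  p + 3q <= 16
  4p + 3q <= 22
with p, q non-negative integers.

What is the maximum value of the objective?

22

Relaxing integrality, the LP optimum is 22.67 at (p,q) = (2, 4.67), which is not an integer point.
(p,q)=(1,5): 1·1+3·5=16≤16, 4·1+3·5=19≤22, objective 22.
(p,q)=(2,4): 1·2+3·4=14≤16, 4·2+3·4=20≤22, objective 20.
The best lattice point is (1,5), giving 22.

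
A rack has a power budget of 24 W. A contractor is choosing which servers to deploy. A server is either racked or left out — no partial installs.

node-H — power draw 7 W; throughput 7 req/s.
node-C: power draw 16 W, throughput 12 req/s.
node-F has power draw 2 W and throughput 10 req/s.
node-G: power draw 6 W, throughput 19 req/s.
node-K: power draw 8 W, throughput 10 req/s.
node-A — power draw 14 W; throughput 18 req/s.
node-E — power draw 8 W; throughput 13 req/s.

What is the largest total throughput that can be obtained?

Allowing fractional choices, the relaxed optimum would be about 52.3, but servers are indivisible.
node-H + node-F + node-G + node-E: power draw 7 + 2 + 6 + 8 = 23 ≤ 24, throughput 7 + 10 + 19 + 13 = 49.
node-F + node-G + node-K + node-E: power draw 2 + 6 + 8 + 8 = 24 ≤ 24, throughput 10 + 19 + 10 + 13 = 52.
Best is node-F, node-G, node-K, and node-E with total throughput 52.

52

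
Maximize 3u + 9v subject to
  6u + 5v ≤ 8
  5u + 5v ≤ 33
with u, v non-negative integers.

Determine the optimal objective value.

(u,v)=(0,1): 6·0+5·1=5≤8, 5·0+5·1=5≤33, objective 9.
(u,v)=(1,0): 6·1+5·0=6≤8, 5·1+5·0=5≤33, objective 3.
(u,v)=(0,0): 6·0+5·0=0≤8, 5·0+5·0=0≤33, objective 0.
No feasible integer point exceeds 9.

9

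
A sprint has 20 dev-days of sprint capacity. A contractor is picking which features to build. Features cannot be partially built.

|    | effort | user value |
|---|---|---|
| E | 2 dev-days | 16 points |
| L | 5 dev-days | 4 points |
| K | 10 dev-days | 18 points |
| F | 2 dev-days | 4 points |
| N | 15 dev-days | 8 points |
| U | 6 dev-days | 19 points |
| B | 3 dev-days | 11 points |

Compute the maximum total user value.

Take E, K, F, and U: effort 2 + 10 + 2 + 6 = 20 ≤ 20, user value 16 + 18 + 4 + 19 = 57.
No other feasible combination does better.

57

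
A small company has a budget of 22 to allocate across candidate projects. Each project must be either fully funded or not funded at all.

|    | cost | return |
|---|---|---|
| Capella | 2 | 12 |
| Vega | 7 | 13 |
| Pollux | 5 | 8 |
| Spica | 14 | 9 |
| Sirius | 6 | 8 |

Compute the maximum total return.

Allowing fractional choices, the relaxed optimum would be about 42.3, but projects are indivisible.
Capella + Vega + Pollux: cost 2 + 7 + 5 = 14 ≤ 22, return 12 + 13 + 8 = 33.
Capella + Vega + Sirius: cost 2 + 7 + 6 = 15 ≤ 22, return 12 + 13 + 8 = 33.
Capella + Vega + Pollux + Sirius: cost 2 + 7 + 5 + 6 = 20 ≤ 22, return 12 + 13 + 8 + 8 = 41.
Best is Capella, Vega, Pollux, and Sirius with total return 41.

41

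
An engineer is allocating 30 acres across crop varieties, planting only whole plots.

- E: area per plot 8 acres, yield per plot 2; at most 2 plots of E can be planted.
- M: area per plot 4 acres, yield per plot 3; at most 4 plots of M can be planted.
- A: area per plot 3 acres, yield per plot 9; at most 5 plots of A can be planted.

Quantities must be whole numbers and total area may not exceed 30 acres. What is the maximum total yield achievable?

Take 3×M and 5×A: area 27 ≤ 30, yield 3·3 + 5·9 = 54.
A has the best ratio (9/3) and is taken to its limit of 5; remaining capacity is filled optimally with the others.

54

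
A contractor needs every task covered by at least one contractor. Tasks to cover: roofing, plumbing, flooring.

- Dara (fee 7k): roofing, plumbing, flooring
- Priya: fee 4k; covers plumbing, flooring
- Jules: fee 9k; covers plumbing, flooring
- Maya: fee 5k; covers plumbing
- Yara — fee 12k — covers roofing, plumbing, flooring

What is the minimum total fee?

7

The greedy cost-per-new-task heuristic would pick Priya and Dara for 11, but a cheaper cover exists.
Dara alone covers roofing, plumbing, flooring — every task.
Total fee: 7.
No cover costs less than 7.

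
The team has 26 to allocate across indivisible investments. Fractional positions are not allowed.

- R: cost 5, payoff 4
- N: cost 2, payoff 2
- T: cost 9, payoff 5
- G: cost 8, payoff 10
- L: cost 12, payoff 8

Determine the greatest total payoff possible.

R + N + T + G: cost 5 + 2 + 9 + 8 = 24 ≤ 26, payoff 4 + 2 + 5 + 10 = 21.
R + G + L: cost 5 + 8 + 12 = 25 ≤ 26, payoff 4 + 10 + 8 = 22.
N + G + L: cost 2 + 8 + 12 = 22 ≤ 26, payoff 2 + 10 + 8 = 20.
Best is R, G, and L with total payoff 22.

22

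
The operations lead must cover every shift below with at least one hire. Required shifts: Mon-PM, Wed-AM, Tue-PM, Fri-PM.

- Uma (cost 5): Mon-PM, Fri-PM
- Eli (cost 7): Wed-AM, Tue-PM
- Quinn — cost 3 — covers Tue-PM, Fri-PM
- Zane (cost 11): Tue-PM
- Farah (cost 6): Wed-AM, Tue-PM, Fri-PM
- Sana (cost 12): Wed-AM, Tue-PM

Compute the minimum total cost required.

11

The greedy cost-per-new-shift heuristic would pick Quinn, Uma, and Farah for 14, but a cheaper cover exists.
Choose Uma and Farah: together they cover Mon-PM, Wed-AM, Tue-PM, Fri-PM — every shift.
Total cost: 5 + 6 = 11.
No cover costs less than 11.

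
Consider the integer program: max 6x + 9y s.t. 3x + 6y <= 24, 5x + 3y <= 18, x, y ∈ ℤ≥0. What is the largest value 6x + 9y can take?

(x,y)=(0,4): 3·0+6·4=24≤24, 5·0+3·4=12≤18, objective 36.
(x,y)=(1,3): 3·1+6·3=21≤24, 5·1+3·3=14≤18, objective 33.
(x,y)=(2,2): 3·2+6·2=18≤24, 5·2+3·2=16≤18, objective 30.
No feasible integer point exceeds 36.

36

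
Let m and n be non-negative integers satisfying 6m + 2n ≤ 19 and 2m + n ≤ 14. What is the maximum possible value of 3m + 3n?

(m,n)=(0,9): 6·0+2·9=18≤19, 2·0+1·9=9≤14, objective 27.
(m,n)=(0,8): 6·0+2·8=16≤19, 2·0+1·8=8≤14, objective 24.
Maximum is 27 at (m,n)=(0,9).

27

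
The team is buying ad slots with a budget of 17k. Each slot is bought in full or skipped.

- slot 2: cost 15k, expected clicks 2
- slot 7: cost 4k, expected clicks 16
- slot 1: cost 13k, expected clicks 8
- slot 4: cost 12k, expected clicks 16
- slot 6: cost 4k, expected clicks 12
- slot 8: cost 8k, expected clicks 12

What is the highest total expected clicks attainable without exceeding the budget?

Allowing fractional choices, the relaxed optimum would be about 41.3, but ad slots are indivisible.
slot 7 + slot 6 + slot 8: cost 4 + 4 + 8 = 16 ≤ 17, expected clicks 16 + 12 + 12 = 40.
slot 7 + slot 4: cost 4 + 12 = 16 ≤ 17, expected clicks 16 + 16 = 32.
slot 7 + slot 6: cost 4 + 4 = 8 ≤ 17, expected clicks 16 + 12 = 28.
Best is slot 7, slot 6, and slot 8 with total expected clicks 40.

40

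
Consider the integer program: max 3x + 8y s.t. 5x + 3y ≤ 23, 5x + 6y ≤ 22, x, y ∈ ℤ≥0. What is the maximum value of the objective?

24

(x,y)=(0,3) is feasible, giving 24.
(x,y)=(1,2) is feasible, giving 19.
The best lattice point is (0,3), giving 24.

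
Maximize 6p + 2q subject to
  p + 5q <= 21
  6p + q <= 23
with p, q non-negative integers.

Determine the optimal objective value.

24

Relaxing integrality, the LP optimum is 26.55 at (p,q) = (3.24, 3.55), which is not an integer point.
(p,q)=(3,3): 1·3+5·3=18≤21, 6·3+1·3=21≤23, objective 24.
(p,q)=(3,2): 1·3+5·2=13≤21, 6·3+1·2=20≤23, objective 22.
(p,q)=(2,3): 1·2+5·3=17≤21, 6·2+1·3=15≤23, objective 18.
Maximum is 24 at (p,q)=(3,3).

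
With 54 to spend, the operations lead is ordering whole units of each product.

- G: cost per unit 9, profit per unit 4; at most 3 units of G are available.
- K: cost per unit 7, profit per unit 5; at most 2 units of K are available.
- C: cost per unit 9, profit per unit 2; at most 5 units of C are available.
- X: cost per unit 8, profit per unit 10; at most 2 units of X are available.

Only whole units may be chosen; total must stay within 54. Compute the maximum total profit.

X has the best ratio (10/8); taking only X gives at most 2×10 = 20 (stopped by the supply cap of 2).
Mixing does better — 2×G, 2×K, and 2×X: cost 48 ≤ 54, profit 2·4 + 2·5 + 2·10 = 38.

38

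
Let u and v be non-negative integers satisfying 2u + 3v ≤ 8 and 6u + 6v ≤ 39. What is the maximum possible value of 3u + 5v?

Relaxing integrality, the LP optimum is 13.33 at (u,v) = (0, 2.67), which is not an integer point.
(u,v)=(1,2): 2·1+3·2=8≤8, 6·1+6·2=18≤39, objective 13.
(u,v)=(2,1): 2·2+3·1=7≤8, 6·2+6·1=18≤39, objective 11.
(u,v)=(0,2): 2·0+3·2=6≤8, 6·0+6·2=12≤39, objective 10.
(u,v)=(1,1): 2·1+3·1=5≤8, 6·1+6·1=12≤39, objective 8.
No feasible integer point exceeds 13.

13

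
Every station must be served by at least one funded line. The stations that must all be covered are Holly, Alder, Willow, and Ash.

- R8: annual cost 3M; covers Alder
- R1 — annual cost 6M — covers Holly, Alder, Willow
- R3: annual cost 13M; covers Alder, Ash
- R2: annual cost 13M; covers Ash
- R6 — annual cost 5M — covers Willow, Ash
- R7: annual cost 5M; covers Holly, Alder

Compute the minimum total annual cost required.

10

Choose R6 and R7: together they cover Holly, Alder, Willow, Ash — every station.
Total annual cost: 5 + 5 = 10.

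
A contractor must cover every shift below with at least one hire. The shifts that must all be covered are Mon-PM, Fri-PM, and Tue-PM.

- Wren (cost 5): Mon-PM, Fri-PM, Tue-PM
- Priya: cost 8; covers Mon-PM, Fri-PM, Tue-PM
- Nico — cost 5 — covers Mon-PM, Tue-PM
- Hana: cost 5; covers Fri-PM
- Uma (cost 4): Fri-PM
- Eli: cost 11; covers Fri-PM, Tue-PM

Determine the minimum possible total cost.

Wren alone covers Mon-PM, Fri-PM, Tue-PM — every shift.
Total cost: 5.
No cover costs less than 5.

5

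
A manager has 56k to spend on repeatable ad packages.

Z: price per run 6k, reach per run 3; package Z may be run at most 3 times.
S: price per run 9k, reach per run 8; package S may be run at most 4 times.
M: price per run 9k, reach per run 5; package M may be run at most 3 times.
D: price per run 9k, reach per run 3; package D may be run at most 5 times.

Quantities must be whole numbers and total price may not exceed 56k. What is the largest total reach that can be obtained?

S has the best ratio (8/9); taking only S gives at most 4×8 = 32 (stopped by the supply cap of 4).
Mixing does better — 4×S and 2×M: price 54 ≤ 56, reach 4·8 + 2·5 = 42.

42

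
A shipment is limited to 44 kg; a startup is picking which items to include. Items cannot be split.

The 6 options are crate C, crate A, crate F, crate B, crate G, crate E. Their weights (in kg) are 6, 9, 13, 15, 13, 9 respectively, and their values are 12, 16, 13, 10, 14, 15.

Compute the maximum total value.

Allowing fractional choices, the relaxed optimum would be about 64.0, but items are indivisible.
crate A + crate F + crate G + crate E: weight 9 + 13 + 13 + 9 = 44 ≤ 44, value 16 + 13 + 14 + 15 = 58.
crate C + crate A + crate G + crate E: weight 6 + 9 + 13 + 9 = 37 ≤ 44, value 12 + 16 + 14 + 15 = 57.
crate C + crate A + crate F + crate E: weight 6 + 9 + 13 + 9 = 37 ≤ 44, value 12 + 16 + 13 + 15 = 56.
Best is crate A, crate F, crate G, and crate E with total value 58.

58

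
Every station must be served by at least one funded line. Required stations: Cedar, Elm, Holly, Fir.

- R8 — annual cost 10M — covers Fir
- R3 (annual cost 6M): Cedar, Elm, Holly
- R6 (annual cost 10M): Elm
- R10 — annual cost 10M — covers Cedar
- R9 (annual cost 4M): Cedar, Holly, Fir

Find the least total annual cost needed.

Choose R3 and R9: together they cover Cedar, Elm, Holly, Fir — every station.
Total annual cost: 6 + 4 = 10.

10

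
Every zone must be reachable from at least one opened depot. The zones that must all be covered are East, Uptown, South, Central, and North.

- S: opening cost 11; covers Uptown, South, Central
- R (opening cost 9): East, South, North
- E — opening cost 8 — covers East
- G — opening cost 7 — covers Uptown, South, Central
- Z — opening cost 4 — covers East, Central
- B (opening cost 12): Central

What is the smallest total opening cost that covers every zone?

The greedy cost-per-new-zone heuristic would pick Z, G, and R for 20, but a cheaper cover exists.
Choose R and G: together they cover East, Uptown, South, Central, North — every zone.
Total opening cost: 9 + 7 = 16.
No cover costs less than 16.

16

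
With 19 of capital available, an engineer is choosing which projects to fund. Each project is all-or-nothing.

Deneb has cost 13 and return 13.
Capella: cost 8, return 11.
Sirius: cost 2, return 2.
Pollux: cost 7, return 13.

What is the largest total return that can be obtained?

26

Capella + Sirius + Pollux: cost 8 + 2 + 7 = 17 ≤ 19, return 11 + 2 + 13 = 26.
Capella + Pollux: cost 8 + 7 = 15 ≤ 19, return 11 + 13 = 24.
Best is Capella, Sirius, and Pollux with total return 26.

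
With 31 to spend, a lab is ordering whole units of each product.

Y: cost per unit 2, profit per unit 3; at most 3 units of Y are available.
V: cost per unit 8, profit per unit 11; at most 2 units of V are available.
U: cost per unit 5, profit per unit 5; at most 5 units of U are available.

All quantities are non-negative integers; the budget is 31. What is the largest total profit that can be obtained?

38

This is a bounded integer knapsack.
Take 2×Y, 2×V, and 2×U: cost 30 ≤ 31, profit 2·3 + 2·11 + 2·5 = 38.
No other integer combination yields more.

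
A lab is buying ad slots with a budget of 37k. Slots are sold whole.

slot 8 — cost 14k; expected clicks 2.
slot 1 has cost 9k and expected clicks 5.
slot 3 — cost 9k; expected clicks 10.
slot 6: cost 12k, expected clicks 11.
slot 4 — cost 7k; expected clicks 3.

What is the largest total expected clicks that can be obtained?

This is a 0-1 knapsack instance.
slot 1 + slot 3 + slot 6: cost 9 + 9 + 12 = 30 ≤ 37, expected clicks 5 + 10 + 11 = 26.
slot 3 + slot 6 + slot 4: cost 9 + 12 + 7 = 28 ≤ 37, expected clicks 10 + 11 + 3 = 24.
slot 1 + slot 3 + slot 6 + slot 4: cost 9 + 9 + 12 + 7 = 37 ≤ 37, expected clicks 5 + 10 + 11 + 3 = 29.
Best is slot 1, slot 3, slot 6, and slot 4 with total expected clicks 29.

29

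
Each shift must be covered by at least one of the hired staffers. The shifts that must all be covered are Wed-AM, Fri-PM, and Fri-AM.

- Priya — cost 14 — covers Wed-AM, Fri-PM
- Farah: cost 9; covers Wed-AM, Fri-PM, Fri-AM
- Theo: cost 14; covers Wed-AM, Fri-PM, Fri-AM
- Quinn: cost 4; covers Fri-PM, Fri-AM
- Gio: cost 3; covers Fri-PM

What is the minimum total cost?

This is an integer covering problem.
The greedy cost-per-new-shift heuristic would pick Quinn and Farah for 13, but a cheaper cover exists.
Farah alone covers Wed-AM, Fri-PM, Fri-AM — every shift.
Total cost: 9.
No cover costs less than 9.

9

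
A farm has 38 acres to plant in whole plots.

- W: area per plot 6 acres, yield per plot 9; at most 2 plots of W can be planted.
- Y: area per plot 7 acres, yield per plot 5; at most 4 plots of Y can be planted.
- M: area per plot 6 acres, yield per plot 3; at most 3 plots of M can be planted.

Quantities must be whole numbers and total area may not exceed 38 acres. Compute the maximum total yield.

34

This is a bounded integer knapsack.
W has the best ratio (9/6); taking only W gives at most 2×9 = 18 (stopped by the supply cap of 2).
Mixing does better — 2×W, 2×Y, and 2×M: area 38 ≤ 38, yield 2·9 + 2·5 + 2·3 = 34.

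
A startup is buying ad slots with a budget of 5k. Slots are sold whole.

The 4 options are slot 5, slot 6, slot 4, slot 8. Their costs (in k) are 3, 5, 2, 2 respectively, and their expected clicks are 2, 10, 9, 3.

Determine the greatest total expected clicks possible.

12

Take slot 4 and slot 8: cost 2 + 2 = 4 ≤ 5, expected clicks 9 + 3 = 12.
No other feasible combination does better.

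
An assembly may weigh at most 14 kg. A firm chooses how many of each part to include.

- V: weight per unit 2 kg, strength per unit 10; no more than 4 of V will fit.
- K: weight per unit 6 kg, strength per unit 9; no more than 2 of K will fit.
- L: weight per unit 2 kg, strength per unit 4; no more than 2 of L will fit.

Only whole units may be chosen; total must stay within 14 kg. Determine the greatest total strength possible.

V has the best ratio (10/2); taking only V gives at most 4×10 = 40 (stopped by the supply cap of 4).
Mixing does better — 4×V and 1×K: weight 14 ≤ 14, strength 4·10 + 1·9 = 49.

49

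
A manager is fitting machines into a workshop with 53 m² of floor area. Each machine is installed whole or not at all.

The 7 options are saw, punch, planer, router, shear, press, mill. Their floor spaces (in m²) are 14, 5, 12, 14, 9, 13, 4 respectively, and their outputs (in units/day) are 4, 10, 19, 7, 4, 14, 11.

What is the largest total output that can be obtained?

61

Allowing fractional choices, the relaxed optimum would be about 63.2, but machines are indivisible.
saw + punch + planer + press + mill: floor space 14 + 5 + 12 + 13 + 4 = 48 ≤ 53, output 4 + 10 + 19 + 14 + 11 = 58.
punch + planer + shear + press + mill: floor space 5 + 12 + 9 + 13 + 4 = 43 ≤ 53, output 10 + 19 + 4 + 14 + 11 = 58.
punch + planer + router + press + mill: floor space 5 + 12 + 14 + 13 + 4 = 48 ≤ 53, output 10 + 19 + 7 + 14 + 11 = 61.
Best is punch, planer, router, press, and mill with total output 61.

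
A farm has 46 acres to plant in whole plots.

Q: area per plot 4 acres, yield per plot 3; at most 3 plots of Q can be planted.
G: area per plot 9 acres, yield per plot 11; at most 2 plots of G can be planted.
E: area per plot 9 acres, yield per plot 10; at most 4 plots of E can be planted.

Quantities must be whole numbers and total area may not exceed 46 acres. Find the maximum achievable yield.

52

Take 2×G and 3×E: area 45 ≤ 46, yield 2·11 + 3·10 = 52.
G has the best ratio (11/9) and is taken to its limit of 2; remaining capacity is filled optimally with the others.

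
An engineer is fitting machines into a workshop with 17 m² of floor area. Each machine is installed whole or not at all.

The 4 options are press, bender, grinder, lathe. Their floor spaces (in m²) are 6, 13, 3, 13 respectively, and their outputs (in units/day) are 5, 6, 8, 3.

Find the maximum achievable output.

14

bender + grinder: floor space 13 + 3 = 16 ≤ 17, output 6 + 8 = 14.
press + grinder: floor space 6 + 3 = 9 ≤ 17, output 5 + 8 = 13.
Best is bender and grinder with total output 14.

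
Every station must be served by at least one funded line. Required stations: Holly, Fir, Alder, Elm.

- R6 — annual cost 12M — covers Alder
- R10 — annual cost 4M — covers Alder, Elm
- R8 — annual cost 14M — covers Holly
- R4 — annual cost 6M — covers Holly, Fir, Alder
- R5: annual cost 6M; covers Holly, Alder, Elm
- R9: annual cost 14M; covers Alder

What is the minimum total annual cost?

10

Choose R10 and R4: together they cover Holly, Fir, Alder, Elm — every station.
Total annual cost: 4 + 6 = 10.
No cover costs less than 10.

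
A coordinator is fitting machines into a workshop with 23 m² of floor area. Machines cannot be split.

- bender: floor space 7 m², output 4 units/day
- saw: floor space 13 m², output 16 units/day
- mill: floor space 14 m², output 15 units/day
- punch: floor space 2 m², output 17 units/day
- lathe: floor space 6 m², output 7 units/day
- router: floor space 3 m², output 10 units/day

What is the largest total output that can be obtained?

43

Take saw, punch, and router: floor space 13 + 2 + 3 = 18 ≤ 23, output 16 + 17 + 10 = 43.
No other feasible combination does better.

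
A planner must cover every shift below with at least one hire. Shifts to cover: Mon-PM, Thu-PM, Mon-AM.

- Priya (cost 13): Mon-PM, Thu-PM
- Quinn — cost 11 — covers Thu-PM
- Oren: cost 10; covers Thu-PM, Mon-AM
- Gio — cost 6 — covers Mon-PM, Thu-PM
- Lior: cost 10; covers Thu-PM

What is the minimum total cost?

Choose Oren and Gio: together they cover Mon-PM, Thu-PM, Mon-AM — every shift.
Total cost: 10 + 6 = 16.

16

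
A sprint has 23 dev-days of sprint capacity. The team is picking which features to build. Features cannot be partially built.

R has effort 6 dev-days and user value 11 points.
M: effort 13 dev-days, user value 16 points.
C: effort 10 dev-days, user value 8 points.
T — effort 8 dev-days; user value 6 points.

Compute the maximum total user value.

Allowing fractional choices, the relaxed optimum would be about 30.2, but features are indivisible.
R + M: effort 6 + 13 = 19 ≤ 23, user value 11 + 16 = 27.
M + C: effort 13 + 10 = 23 ≤ 23, user value 16 + 8 = 24.
Best is R and M with total user value 27.

27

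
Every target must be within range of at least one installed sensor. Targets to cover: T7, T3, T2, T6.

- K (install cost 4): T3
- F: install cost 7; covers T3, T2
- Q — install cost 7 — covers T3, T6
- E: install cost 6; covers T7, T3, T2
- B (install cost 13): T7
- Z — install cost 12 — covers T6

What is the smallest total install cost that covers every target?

Choose Q and E: together they cover T7, T3, T2, T6 — every target.
Total install cost: 7 + 6 = 13.
No cover costs less than 13.

13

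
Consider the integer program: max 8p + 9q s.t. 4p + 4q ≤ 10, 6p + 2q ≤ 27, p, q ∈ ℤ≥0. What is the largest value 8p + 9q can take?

Relaxing integrality, the LP optimum is 22.50 at (p,q) = (0, 2.5), which is not an integer point.
(p,q)=(0,2): 4·0+4·2=8≤10, 6·0+2·2=4≤27, objective 18.
(p,q)=(1,1): 4·1+4·1=8≤10, 6·1+2·1=8≤27, objective 17.
(p,q)=(0,1): 4·0+4·1=4≤10, 6·0+2·1=2≤27, objective 9.
Maximum is 18 at (p,q)=(0,2).

18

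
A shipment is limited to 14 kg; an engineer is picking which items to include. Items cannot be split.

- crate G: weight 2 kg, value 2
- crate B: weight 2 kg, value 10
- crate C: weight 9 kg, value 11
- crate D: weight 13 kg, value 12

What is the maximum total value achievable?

23

crate B + crate C: weight 2 + 9 = 11 ≤ 14, value 10 + 11 = 21.
crate G + crate B + crate C: weight 2 + 2 + 9 = 13 ≤ 14, value 2 + 10 + 11 = 23.
crate G + crate C: weight 2 + 9 = 11 ≤ 14, value 2 + 11 = 13.
Best is crate G, crate B, and crate C with total value 23.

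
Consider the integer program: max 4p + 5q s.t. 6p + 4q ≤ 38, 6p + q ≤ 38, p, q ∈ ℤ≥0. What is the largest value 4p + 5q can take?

(p,q)=(0,9): 6·0+4·9=36≤38, 6·0+1·9=9≤38, objective 45.
(p,q)=(1,8): 6·1+4·8=38≤38, 6·1+1·8=14≤38, objective 44.
(p,q)=(0,8): 6·0+4·8=32≤38, 6·0+1·8=8≤38, objective 40.
Maximum is 45 at (p,q)=(0,9).

45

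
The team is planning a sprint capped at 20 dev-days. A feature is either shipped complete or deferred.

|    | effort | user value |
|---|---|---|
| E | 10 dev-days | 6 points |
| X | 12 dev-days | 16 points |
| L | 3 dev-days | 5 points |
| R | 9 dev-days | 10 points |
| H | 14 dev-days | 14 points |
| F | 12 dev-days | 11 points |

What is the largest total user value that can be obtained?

X + L: effort 12 + 3 = 15 ≤ 20, user value 16 + 5 = 21.
L + H: effort 3 + 14 = 17 ≤ 20, user value 5 + 14 = 19.
X: effort 12 ≤ 20, user value 16.
Best is X and L with total user value 21.

21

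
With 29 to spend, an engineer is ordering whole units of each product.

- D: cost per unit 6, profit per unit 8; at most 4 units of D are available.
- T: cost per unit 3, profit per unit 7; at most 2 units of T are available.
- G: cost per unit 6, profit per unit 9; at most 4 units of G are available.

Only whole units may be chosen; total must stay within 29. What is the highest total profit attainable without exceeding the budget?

43

This is a bounded integer knapsack.
1×D, 1×T, and 3×G: cost 27 ≤ 29, profit 1·8 + 1·7 + 3·9 = 42.
1×T and 4×G: cost 27 ≤ 29, profit 1·7 + 4·9 = 43.
Best is 43.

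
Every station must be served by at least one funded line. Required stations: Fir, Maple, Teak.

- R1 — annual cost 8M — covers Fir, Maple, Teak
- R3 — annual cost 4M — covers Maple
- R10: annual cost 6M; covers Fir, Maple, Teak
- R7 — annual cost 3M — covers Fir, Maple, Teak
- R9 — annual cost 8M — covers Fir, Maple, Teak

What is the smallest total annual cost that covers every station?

This is a weighted set-cover instance.
R7 alone covers Fir, Maple, Teak — every station.
Total annual cost: 3.
No cover costs less than 3.

3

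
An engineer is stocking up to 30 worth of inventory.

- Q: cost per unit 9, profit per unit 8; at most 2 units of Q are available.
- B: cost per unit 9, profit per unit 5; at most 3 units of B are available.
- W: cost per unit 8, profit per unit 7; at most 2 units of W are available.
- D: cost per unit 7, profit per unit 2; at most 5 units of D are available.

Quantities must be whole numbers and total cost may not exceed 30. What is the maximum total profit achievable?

2×Q and 1×W: cost 26 ≤ 30, profit 2·8 + 1·7 = 23.
1×Q and 2×W: cost 25 ≤ 30, profit 1·8 + 2·7 = 22.
Best is 23.

23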